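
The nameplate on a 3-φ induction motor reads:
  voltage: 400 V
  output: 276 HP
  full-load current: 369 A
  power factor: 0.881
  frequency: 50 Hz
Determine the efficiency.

91.4 %

P_out = 276 × 746 = 205896 W
P_in = √3·V_L·I_L·cosφ = 1.732 × 400 × 369 × 0.881 = 225222 W
η = P_out / P_in = 205896 / 225222 = 0.914 = 91.4%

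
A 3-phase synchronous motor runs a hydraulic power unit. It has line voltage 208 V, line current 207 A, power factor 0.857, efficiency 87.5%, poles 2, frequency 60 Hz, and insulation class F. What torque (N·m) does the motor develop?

P_in = √3·V·I·cosφ = 1.732 × 208 × 207 × 0.857 = 63909 W
P_out = η·P_in = 0.875 × 63909 = 55920 W
n = n_s = 120×60/2 = 3600 rpm (synchronous)
ω = 2π×3600/60 = 377 rad/s
τ = P_out/ω = 55920/377 = 148 N·m

148 N·m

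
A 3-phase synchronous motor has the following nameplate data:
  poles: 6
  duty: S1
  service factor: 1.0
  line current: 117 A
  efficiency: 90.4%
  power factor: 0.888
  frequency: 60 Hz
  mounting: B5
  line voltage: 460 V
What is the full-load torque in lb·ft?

P_in = √3·V·I·cosφ = 1.732 × 460 × 117 × 0.888 = 82776 W
P_out = η·P_in = 0.904 × 82776 = 74830 W
n = n_s = 120×60/6 = 1200 rpm (synchronous)
ω = 2π×1200/60 = 125.7 rad/s
τ = P_out/ω = 74830/125.7 = 595.3 N·m
In lb·ft: 595.3/1.356 = 439 lb·ft

439 lb·ft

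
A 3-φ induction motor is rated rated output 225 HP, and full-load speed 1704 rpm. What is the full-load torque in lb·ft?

694 lb·ft

P_out = 225 × 746 = 167850 W
ω = 2π × 1704/60 = 178.4 rad/s
τ = P_out/ω = 167850/178.4 = 940.9 N·m
In lb·ft: 940.9/1.356 = 694 lb·ft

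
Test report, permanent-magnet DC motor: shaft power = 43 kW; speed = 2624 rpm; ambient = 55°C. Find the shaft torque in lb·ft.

115 lb·ft

ω = 2π × 2624/60 = 274.8 rad/s
τ = P/ω = 43000/274.8 = 156.5 N·m
In lb·ft: 156.5/1.356 = 115 lb·ft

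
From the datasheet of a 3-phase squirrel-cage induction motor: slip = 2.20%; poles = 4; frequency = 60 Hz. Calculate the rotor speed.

n_s = 120f/p = 120×60/4 = 1800 rpm
n = n_s(1 − s) = 1800 × (1 − 0.022) = 1760 rpm

1760 rpm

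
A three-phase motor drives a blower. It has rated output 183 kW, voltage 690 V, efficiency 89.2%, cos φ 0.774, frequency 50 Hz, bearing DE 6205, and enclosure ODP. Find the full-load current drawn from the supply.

222 A

P_out = 183 kW = 183000 W
P_in = P_out / η = 183000 / 0.892 = 205157 W
I_L = P_in / (√3·V_L·cosφ) = 205157 / (1.732 × 690 × 0.774) = 222 A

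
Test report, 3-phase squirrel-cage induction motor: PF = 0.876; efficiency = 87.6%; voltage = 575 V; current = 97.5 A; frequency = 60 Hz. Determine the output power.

74.5 kW

P_in = √3·V·I·cosφ = 1.732 × 575 × 97.5 × 0.876 = 85060 W
P_out = η·P_in = 0.876 × 85060 = 74513 W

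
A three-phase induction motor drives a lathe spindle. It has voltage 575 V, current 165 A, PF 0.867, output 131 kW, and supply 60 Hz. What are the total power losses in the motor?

P_in = √3·V·I·cosφ = 1.732×575×165×0.867 = 142468 W
P_out = 131000 W
Losses = P_in − P_out = 142468 − 131000 = 11468 W

11500 W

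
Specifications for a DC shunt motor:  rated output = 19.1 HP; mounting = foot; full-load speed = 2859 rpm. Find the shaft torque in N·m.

P_out = 19.1 × 746 = 14249 W
ω = 2π × 2859/60 = 299.4 rad/s
τ = P_out/ω = 14249/299.4 = 47.6 N·m

47.6 N·m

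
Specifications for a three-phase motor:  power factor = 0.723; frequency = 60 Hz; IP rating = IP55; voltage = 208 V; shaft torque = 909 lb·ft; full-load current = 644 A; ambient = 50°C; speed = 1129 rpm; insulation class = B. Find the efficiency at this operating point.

86.9 %

τ = 909 lb·ft × 1.356 = 1233 N·m
ω = 2π × 1129/60 = 118.2 rad/s; P_out = τω = 1233 × 118.2 = 145741 W
P_in = √3·V_L·I_L·cosφ = 1.732 × 208 × 644 × 0.723 = 167740 W
η = P_out / P_in = 145741 / 167740 = 0.869 = 86.9%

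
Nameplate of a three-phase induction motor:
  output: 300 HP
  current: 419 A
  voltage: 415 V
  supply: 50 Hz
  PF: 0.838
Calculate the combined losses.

P_in = √3·V·I·cosφ = 1.732×415×419×0.838 = 252379 W
P_out = 300×746 = 223800 W
Losses = P_in − P_out = 252379 − 223800 = 28579 W

28.6 kW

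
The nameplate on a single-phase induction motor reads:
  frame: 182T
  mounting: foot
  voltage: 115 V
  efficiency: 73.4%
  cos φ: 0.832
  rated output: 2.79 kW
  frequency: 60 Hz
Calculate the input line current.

P_out = 2.79 kW = 2790 W
P_in = P_out / η = 2790 / 0.734 = 3801 W
I = P_in / (V·cosφ) = 3801 / (115 × 0.832) = 39.7 A

39.7 A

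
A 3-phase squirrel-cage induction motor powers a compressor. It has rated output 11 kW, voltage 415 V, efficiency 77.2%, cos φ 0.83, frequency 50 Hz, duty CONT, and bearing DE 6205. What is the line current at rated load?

P_out = 11 kW = 11000 W
P_in = P_out / η = 11000 / 0.772 = 14249 W
I_L = P_in / (√3·V_L·cosφ) = 14249 / (1.732 × 415 × 0.83) = 23.9 A

23.9 A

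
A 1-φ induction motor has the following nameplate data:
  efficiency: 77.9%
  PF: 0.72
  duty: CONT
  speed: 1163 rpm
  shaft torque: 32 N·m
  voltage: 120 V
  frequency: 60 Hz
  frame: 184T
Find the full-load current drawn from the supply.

ω = 2π×1163/60 = 121.8 rad/s; P_out = τω = 32 × 121.8 = 3898 W
P_in = P_out / η = 3898 / 0.779 = 5004 W
I = P_in / (V·cosφ) = 5004 / (120 × 0.72) = 57.9 A

57.9 A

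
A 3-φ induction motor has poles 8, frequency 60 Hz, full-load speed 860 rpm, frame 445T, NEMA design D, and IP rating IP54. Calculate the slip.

4.4 %

n_s = 120f/p = 120×60/8 = 900 rpm
s = (n_s − n)/n_s = (900 − 860)/900 = 0.0444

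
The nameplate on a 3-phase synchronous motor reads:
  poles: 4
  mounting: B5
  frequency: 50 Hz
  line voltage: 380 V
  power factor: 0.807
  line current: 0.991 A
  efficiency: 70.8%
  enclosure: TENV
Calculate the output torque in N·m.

P_in = √3·V·I·cosφ = 1.732 × 380 × 0.991 × 0.807 = 526 W
P_out = η·P_in = 0.708 × 526 = 372 W
n = n_s = 120×50/4 = 1500 rpm (synchronous)
ω = 2π×1500/60 = 157.1 rad/s
τ = P_out/ω = 372/157.1 = 2.37 N·m

2.37 N·m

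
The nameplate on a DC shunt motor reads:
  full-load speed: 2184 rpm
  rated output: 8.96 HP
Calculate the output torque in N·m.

29.2 N·m

P_out = 8.96 × 746 = 6684 W
ω = 2π × 2184/60 = 228.7 rad/s
τ = P_out/ω = 6684/228.7 = 29.2 N·m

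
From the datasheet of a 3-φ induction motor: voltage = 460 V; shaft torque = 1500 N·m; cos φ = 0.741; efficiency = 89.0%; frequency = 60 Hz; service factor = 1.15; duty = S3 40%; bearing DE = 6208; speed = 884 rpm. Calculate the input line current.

264 A

ω = 2π×884/60 = 92.57 rad/s; P_out = τω = 1500 × 92.57 = 138855 W
P_in = P_out / η = 138855 / 0.890 = 156017 W
I_L = P_in / (√3·V_L·cosφ) = 156017 / (1.732 × 460 × 0.741) = 264 A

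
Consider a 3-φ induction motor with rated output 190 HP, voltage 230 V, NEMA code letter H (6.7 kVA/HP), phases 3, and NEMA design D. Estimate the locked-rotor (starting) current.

3200 A

S_LR = 6.7 × 190 = 1273 kVA
I_LR = S_LR/(√3·V_L) = 1273000/(1.732×230) = 3200 A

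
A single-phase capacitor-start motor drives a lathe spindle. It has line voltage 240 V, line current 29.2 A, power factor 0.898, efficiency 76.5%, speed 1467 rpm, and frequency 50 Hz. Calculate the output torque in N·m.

31.3 N·m

P_in = V·I·cosφ = 240 × 29.2 × 0.898 = 6293 W
P_out = η·P_in = 0.765 × 6293 = 4814 W
n = 1467 rpm
ω = 2π×1467/60 = 153.6 rad/s
τ = P_out/ω = 4814/153.6 = 31.3 N·m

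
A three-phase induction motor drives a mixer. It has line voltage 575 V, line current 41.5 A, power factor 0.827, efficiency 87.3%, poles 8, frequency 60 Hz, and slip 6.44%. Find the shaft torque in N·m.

P_in = √3·V·I·cosφ = 1.732 × 575 × 41.5 × 0.827 = 34180 W
P_out = η·P_in = 0.873 × 34180 = 29839 W
n_s = 120×60/8 = 900 rpm; n = 900×(1−0.0644) = 842 rpm
ω = 2π×842/60 = 88.17 rad/s
τ = P_out/ω = 29839/88.17 = 338 N·m

338 N·m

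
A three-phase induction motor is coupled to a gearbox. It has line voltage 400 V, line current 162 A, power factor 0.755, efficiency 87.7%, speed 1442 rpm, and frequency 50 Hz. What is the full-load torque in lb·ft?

363 lb·ft

P_in = √3·V·I·cosφ = 1.732 × 400 × 162 × 0.755 = 84736 W
P_out = η·P_in = 0.877 × 84736 = 74313 W
n = 1442 rpm
ω = 2π×1442/60 = 151 rad/s
τ = P_out/ω = 74313/151 = 492.1 N·m
In lb·ft: 492.1/1.356 = 363 lb·ft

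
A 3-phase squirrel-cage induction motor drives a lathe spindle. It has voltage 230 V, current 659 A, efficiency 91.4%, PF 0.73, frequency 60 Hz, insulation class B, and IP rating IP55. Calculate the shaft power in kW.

175 kW

P_in = √3·V·I·cosφ = 1.732 × 230 × 659 × 0.73 = 191639 W
P_out = η·P_in = 0.914 × 191639 = 175158 W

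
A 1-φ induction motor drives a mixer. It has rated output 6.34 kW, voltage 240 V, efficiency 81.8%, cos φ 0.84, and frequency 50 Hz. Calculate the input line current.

P_out = 6.34 kW = 6340 W
P_in = P_out / η = 6340 / 0.818 = 7751 W
I = P_in / (V·cosφ) = 7751 / (240 × 0.84) = 38.4 A

38.4 A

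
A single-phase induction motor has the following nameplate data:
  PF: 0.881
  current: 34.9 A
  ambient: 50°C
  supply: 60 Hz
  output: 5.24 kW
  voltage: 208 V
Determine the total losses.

1.16 kW

P_in = V·I·cosφ = 208×34.9×0.881 = 6395 W
P_out = 5240 W
Losses = P_in − P_out = 6395 − 5240 = 1155 W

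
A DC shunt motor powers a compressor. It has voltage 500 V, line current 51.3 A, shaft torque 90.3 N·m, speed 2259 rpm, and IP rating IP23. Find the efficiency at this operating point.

ω = 2π × 2259/60 = 236.6 rad/s; P_out = τω = 90.3 × 236.6 = 21365 W
P_in = V·I = 500 × 51.3 = 25650 W
η = P_out / P_in = 21365 / 25650 = 0.833 = 83.3%

83.3 %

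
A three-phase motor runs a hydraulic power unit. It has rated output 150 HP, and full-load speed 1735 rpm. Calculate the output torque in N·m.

616 N·m

P_out = 150 × 746 = 111900 W
ω = 2π × 1735/60 = 181.7 rad/s
τ = P_out/ω = 111900/181.7 = 616 N·m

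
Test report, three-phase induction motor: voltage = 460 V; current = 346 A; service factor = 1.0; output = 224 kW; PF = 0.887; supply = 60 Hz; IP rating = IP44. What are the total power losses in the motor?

P_in = √3·V·I·cosφ = 1.732×460×346×0.887 = 244515 W
P_out = 224000 W
Losses = P_in − P_out = 244515 − 224000 = 20515 W

20500 W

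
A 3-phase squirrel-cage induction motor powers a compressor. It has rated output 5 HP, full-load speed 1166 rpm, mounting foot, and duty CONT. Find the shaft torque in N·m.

30.5 N·m

P_out = 5 × 746 = 3730 W
ω = 2π × 1166/60 = 122.1 rad/s
τ = P_out/ω = 3730/122.1 = 30.5 N·m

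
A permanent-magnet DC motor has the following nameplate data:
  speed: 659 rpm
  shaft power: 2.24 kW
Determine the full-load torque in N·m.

ω = 2π × 659/60 = 69.01 rad/s
τ = P/ω = 2240/69.01 = 32.5 N·m

32.5 N·m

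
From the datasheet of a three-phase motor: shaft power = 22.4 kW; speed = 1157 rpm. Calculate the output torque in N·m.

ω = 2π × 1157/60 = 121.2 rad/s
τ = P/ω = 22400/121.2 = 185 N·m

185 N·m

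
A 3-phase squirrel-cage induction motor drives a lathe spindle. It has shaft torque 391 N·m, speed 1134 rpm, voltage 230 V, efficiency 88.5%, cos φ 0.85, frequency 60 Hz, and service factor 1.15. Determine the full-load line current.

155 A

ω = 2π×1134/60 = 118.8 rad/s; P_out = τω = 391 × 118.8 = 46451 W
P_in = P_out / η = 46451 / 0.885 = 52487 W
I_L = P_in / (√3·V_L·cosφ) = 52487 / (1.732 × 230 × 0.85) = 155 A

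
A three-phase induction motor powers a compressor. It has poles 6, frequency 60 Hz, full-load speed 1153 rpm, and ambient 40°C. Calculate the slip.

3.92 %

n_s = 120f/p = 120×60/6 = 1200 rpm
s = (n_s − n)/n_s = (1200 − 1153)/1200 = 0.0392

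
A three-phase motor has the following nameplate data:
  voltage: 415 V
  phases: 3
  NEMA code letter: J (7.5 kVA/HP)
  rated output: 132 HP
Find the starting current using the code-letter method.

S_LR = 7.5 × 132 = 990 kVA
I_LR = S_LR/(√3·V_L) = 990000/(1.732×415) = 1380 A

1380 A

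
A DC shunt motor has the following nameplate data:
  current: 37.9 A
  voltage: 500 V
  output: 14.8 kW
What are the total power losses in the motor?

P_in = V·I = 500×37.9 = 18950 W
P_out = 14800 W
Losses = P_in − P_out = 18950 − 14800 = 4150 W

4150 W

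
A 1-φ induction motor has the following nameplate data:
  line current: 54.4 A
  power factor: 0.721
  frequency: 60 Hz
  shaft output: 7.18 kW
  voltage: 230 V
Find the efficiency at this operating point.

P_out = 7.18 kW = 7180 W
P_in = V·I·cosφ = 230 × 54.4 × 0.721 = 9021 W
η = P_out / P_in = 7180 / 9021 = 0.796 = 79.6%

79.6 %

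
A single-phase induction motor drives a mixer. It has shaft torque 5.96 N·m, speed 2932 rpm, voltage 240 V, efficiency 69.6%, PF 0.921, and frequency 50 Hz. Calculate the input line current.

ω = 2π×2932/60 = 307 rad/s; P_out = τω = 5.96 × 307 = 1830 W
P_in = P_out / η = 1830 / 0.696 = 2629 W
I = P_in / (V·cosφ) = 2629 / (240 × 0.921) = 11.9 A

11.9 A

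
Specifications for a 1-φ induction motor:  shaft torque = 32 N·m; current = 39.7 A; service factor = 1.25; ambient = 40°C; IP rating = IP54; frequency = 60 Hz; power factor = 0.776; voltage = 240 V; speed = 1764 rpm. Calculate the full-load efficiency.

79.9 %

ω = 2π × 1764/60 = 184.7 rad/s; P_out = τω = 32 × 184.7 = 5910 W
P_in = V·I·cosφ = 240 × 39.7 × 0.776 = 7394 W
η = P_out / P_in = 5910 / 7394 = 0.799 = 79.9%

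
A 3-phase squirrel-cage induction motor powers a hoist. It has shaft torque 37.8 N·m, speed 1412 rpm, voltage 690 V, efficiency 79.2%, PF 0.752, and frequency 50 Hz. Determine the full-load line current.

7.85 A

ω = 2π×1412/60 = 147.9 rad/s; P_out = τω = 37.8 × 147.9 = 5591 W
P_in = P_out / η = 5591 / 0.792 = 7059 W
I_L = P_in / (√3·V_L·cosφ) = 7059 / (1.732 × 690 × 0.752) = 7.85 A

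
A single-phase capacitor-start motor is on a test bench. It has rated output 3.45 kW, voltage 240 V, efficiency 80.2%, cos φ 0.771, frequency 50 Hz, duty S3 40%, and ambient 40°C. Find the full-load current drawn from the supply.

23.2 A

P_out = 3.45 kW = 3450 W
P_in = P_out / η = 3450 / 0.802 = 4302 W
I = P_in / (V·cosφ) = 4302 / (240 × 0.771) = 23.2 A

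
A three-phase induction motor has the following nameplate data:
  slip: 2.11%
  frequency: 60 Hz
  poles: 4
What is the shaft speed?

1762 rpm

n_s = 120f/p = 120×60/4 = 1800 rpm
n = n_s(1 − s) = 1800 × (1 − 0.0211) = 1762 rpm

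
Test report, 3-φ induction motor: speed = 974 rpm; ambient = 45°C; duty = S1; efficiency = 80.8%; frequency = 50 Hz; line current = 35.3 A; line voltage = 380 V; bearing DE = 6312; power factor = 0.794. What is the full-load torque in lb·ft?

P_in = √3·V·I·cosφ = 1.732 × 380 × 35.3 × 0.794 = 18447 W
P_out = η·P_in = 0.808 × 18447 = 14905 W
n = 974 rpm
ω = 2π×974/60 = 102 rad/s
τ = P_out/ω = 14905/102 = 146.1 N·m
In lb·ft: 146.1/1.356 = 108 lb·ft

108 lb·ft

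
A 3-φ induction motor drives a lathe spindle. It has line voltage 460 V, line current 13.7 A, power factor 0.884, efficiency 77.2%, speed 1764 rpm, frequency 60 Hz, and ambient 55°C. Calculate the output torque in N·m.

40.3 N·m

P_in = √3·V·I·cosφ = 1.732 × 460 × 13.7 × 0.884 = 9649 W
P_out = η·P_in = 0.772 × 9649 = 7449 W
n = 1764 rpm
ω = 2π×1764/60 = 184.7 rad/s
τ = P_out/ω = 7449/184.7 = 40.3 N·m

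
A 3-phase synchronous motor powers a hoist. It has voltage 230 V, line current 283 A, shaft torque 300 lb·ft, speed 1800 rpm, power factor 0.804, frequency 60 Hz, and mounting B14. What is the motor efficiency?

τ = 300 lb·ft × 1.356 = 406.8 N·m
ω = 2π × 1800/60 = 188.5 rad/s; P_out = τω = 406.8 × 188.5 = 76682 W
P_in = √3·V_L·I_L·cosφ = 1.732 × 230 × 283 × 0.804 = 90640 W
η = P_out / P_in = 76682 / 90640 = 0.846 = 84.6%

84.6 %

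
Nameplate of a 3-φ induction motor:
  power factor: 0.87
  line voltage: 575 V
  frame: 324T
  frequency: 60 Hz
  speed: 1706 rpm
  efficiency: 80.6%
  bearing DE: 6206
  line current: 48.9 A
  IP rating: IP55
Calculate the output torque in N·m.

191 N·m

P_in = √3·V·I·cosφ = 1.732 × 575 × 48.9 × 0.87 = 42369 W
P_out = η·P_in = 0.806 × 42369 = 34149 W
n = 1706 rpm
ω = 2π×1706/60 = 178.7 rad/s
τ = P_out/ω = 34149/178.7 = 191 N·m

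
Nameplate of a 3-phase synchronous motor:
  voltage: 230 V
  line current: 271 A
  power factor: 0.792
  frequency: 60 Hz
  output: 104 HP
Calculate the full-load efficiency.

90.7 %

P_out = 104 × 746 = 77584 W
P_in = √3·V_L·I_L·cosφ = 1.732 × 230 × 271 × 0.792 = 85501 W
η = P_out / P_in = 77584 / 85501 = 0.907 = 90.7%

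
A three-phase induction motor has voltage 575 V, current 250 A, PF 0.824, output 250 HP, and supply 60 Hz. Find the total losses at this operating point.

P_in = √3·V·I·cosφ = 1.732×575×250×0.824 = 205155 W
P_out = 250×746 = 186500 W
Losses = P_in − P_out = 205155 − 186500 = 18655 W

18.7 kW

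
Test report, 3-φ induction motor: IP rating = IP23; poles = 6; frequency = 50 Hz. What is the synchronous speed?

n_s = 120f/p = 120×50/6 = 1000 rpm

1000 rpm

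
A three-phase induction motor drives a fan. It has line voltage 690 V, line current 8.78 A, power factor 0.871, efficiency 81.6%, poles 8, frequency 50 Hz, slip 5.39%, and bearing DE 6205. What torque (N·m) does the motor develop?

100 N·m

P_in = √3·V·I·cosφ = 1.732 × 690 × 8.78 × 0.871 = 9139 W
P_out = η·P_in = 0.816 × 9139 = 7457 W
n_s = 120×50/8 = 750 rpm; n = 750×(1−0.0539) = 710 rpm
ω = 2π×710/60 = 74.35 rad/s
τ = P_out/ω = 7457/74.35 = 100 N·m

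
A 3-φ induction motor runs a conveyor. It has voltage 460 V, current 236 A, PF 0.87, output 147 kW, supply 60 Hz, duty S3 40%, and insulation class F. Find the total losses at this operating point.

P_in = √3·V·I·cosφ = 1.732×460×236×0.87 = 163583 W
P_out = 147000 W
Losses = P_in − P_out = 163583 − 147000 = 16583 W

16.6 kW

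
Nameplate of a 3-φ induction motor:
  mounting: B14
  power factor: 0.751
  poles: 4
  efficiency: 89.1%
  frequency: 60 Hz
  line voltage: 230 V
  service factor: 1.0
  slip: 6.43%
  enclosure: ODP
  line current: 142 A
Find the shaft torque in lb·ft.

158 lb·ft

P_in = √3·V·I·cosφ = 1.732 × 230 × 142 × 0.751 = 42482 W
P_out = η·P_in = 0.891 × 42482 = 37851 W
n_s = 120×60/4 = 1800 rpm; n = 1800×(1−0.0643) = 1684 rpm
ω = 2π×1684/60 = 176.3 rad/s
τ = P_out/ω = 37851/176.3 = 214.7 N·m
In lb·ft: 214.7/1.356 = 158 lb·ft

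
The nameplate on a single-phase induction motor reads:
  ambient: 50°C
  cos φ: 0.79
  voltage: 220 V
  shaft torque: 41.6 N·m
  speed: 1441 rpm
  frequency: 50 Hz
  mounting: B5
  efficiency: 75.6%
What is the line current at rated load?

ω = 2π×1441/60 = 150.9 rad/s; P_out = τω = 41.6 × 150.9 = 6277 W
P_in = P_out / η = 6277 / 0.756 = 8303 W
I = P_in / (V·cosφ) = 8303 / (220 × 0.79) = 47.8 A

47.8 A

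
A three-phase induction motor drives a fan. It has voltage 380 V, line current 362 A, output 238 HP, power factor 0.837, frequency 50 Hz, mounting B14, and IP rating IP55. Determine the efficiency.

89.0 %

P_out = 238 × 746 = 177548 W
P_in = √3·V_L·I_L·cosφ = 1.732 × 380 × 362 × 0.837 = 199419 W
η = P_out / P_in = 177548 / 199419 = 0.890 = 89.0%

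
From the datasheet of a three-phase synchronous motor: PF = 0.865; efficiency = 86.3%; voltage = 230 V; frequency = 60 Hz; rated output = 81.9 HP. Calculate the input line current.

205 A

P_out = 81.9 × 746 = 61097 W
P_in = P_out / η = 61097 / 0.863 = 70796 W
I_L = P_in / (√3·V_L·cosφ) = 70796 / (1.732 × 230 × 0.865) = 205 A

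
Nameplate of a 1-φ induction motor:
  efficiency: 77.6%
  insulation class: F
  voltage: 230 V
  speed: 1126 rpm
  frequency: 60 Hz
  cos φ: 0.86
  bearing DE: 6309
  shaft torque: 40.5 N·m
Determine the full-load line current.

31.1 A

ω = 2π×1126/60 = 117.9 rad/s; P_out = τω = 40.5 × 117.9 = 4775 W
P_in = P_out / η = 4775 / 0.776 = 6153 W
I = P_in / (V·cosφ) = 6153 / (230 × 0.86) = 31.1 A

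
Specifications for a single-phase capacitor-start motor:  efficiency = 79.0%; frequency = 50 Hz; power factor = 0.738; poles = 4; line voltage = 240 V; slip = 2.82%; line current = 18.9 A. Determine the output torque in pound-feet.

12.8 lb·ft

P_in = V·I·cosφ = 240 × 18.9 × 0.738 = 3348 W
P_out = η·P_in = 0.79 × 3348 = 2645 W
n_s = 120×50/4 = 1500 rpm; n = 1500×(1−0.0282) = 1458 rpm
ω = 2π×1458/60 = 152.7 rad/s
τ = P_out/ω = 2645/152.7 = 17.32 N·m
In lb·ft: 17.32/1.356 = 12.8 lb·ft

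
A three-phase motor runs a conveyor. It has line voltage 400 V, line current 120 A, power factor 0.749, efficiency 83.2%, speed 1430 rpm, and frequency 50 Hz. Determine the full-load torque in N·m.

P_in = √3·V·I·cosφ = 1.732 × 400 × 120 × 0.749 = 62269 W
P_out = η·P_in = 0.832 × 62269 = 51808 W
n = 1430 rpm
ω = 2π×1430/60 = 149.7 rad/s
τ = P_out/ω = 51808/149.7 = 346 N·m

346 N·m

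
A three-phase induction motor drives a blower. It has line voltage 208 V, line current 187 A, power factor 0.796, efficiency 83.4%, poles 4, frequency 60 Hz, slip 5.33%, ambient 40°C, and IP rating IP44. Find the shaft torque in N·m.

P_in = √3·V·I·cosφ = 1.732 × 208 × 187 × 0.796 = 53625 W
P_out = η·P_in = 0.834 × 53625 = 44723 W
n_s = 120×60/4 = 1800 rpm; n = 1800×(1−0.0533) = 1704 rpm
ω = 2π×1704/60 = 178.4 rad/s
τ = P_out/ω = 44723/178.4 = 251 N·m

251 N·m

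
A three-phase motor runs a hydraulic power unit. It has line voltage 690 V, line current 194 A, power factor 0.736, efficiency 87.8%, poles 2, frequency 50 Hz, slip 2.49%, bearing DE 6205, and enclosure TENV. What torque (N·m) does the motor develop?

489 N·m

P_in = √3·V·I·cosφ = 1.732 × 690 × 194 × 0.736 = 170638 W
P_out = η·P_in = 0.878 × 170638 = 149820 W
n_s = 120×50/2 = 3000 rpm; n = 3000×(1−0.0249) = 2925 rpm
ω = 2π×2925/60 = 306.3 rad/s
τ = P_out/ω = 149820/306.3 = 489 N·m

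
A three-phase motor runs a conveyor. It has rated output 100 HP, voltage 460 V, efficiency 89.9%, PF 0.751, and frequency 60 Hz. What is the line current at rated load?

P_out = 100 × 746 = 74600 W
P_in = P_out / η = 74600 / 0.899 = 82981 W
I_L = P_in / (√3·V_L·cosφ) = 82981 / (1.732 × 460 × 0.751) = 139 A

139 A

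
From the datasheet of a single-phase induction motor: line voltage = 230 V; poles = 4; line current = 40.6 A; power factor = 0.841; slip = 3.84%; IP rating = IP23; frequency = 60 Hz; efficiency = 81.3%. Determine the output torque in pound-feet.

P_in = V·I·cosφ = 230 × 40.6 × 0.841 = 7853 W
P_out = η·P_in = 0.813 × 7853 = 6384 W
n_s = 120×60/4 = 1800 rpm; n = 1800×(1−0.0384) = 1731 rpm
ω = 2π×1731/60 = 181.3 rad/s
τ = P_out/ω = 6384/181.3 = 35.21 N·m
In lb·ft: 35.21/1.356 = 26 lb·ft

26 lb·ft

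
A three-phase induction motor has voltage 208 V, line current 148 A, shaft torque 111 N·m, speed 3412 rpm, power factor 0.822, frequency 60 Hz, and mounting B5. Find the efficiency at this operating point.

90.5 %

ω = 2π × 3412/60 = 357.3 rad/s; P_out = τω = 111 × 357.3 = 39660 W
P_in = √3·V_L·I_L·cosφ = 1.732 × 208 × 148 × 0.822 = 43827 W
η = P_out / P_in = 39660 / 43827 = 0.905 = 90.5%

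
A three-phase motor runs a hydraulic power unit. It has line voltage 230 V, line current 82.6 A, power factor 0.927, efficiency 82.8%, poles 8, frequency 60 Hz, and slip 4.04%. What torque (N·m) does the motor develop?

279 N·m

P_in = √3·V·I·cosφ = 1.732 × 230 × 82.6 × 0.927 = 30503 W
P_out = η·P_in = 0.828 × 30503 = 25256 W
n_s = 120×60/8 = 900 rpm; n = 900×(1−0.0404) = 864 rpm
ω = 2π×864/60 = 90.48 rad/s
τ = P_out/ω = 25256/90.48 = 279 N·m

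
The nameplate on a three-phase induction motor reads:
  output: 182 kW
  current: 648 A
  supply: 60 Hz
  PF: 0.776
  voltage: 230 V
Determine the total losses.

18300 W

P_in = √3·V·I·cosφ = 1.732×230×648×0.776 = 200315 W
P_out = 182000 W
Losses = P_in − P_out = 200315 − 182000 = 18315 W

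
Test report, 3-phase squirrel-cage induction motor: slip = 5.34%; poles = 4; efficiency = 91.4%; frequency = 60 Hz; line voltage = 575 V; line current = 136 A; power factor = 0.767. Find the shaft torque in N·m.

532 N·m

P_in = √3·V·I·cosφ = 1.732 × 575 × 136 × 0.767 = 103884 W
P_out = η·P_in = 0.914 × 103884 = 94950 W
n_s = 120×60/4 = 1800 rpm; n = 1800×(1−0.0534) = 1704 rpm
ω = 2π×1704/60 = 178.4 rad/s
τ = P_out/ω = 94950/178.4 = 532 N·m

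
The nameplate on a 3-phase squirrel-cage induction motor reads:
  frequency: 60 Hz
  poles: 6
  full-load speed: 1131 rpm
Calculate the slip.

5.8 %

n_s = 120f/p = 120×60/6 = 1200 rpm
s = (n_s − n)/n_s = (1200 − 1131)/1200 = 0.0575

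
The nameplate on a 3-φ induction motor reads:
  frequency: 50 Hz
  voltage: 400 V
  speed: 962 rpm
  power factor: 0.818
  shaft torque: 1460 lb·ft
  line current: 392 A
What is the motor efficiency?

89.8 %

τ = 1460 lb·ft × 1.356 = 1980 N·m
ω = 2π × 962/60 = 100.7 rad/s; P_out = τω = 1980 × 100.7 = 199386 W
P_in = √3·V_L·I_L·cosφ = 1.732 × 400 × 392 × 0.818 = 222150 W
η = P_out / P_in = 199386 / 222150 = 0.898 = 89.8%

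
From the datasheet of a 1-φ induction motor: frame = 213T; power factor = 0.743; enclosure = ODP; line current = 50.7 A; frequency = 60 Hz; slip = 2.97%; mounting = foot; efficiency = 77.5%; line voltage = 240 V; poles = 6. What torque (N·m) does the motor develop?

P_in = V·I·cosφ = 240 × 50.7 × 0.743 = 9041 W
P_out = η·P_in = 0.775 × 9041 = 7007 W
n_s = 120×60/6 = 1200 rpm; n = 1200×(1−0.0297) = 1164 rpm
ω = 2π×1164/60 = 121.9 rad/s
τ = P_out/ω = 7007/121.9 = 57.5 N·m

57.5 N·m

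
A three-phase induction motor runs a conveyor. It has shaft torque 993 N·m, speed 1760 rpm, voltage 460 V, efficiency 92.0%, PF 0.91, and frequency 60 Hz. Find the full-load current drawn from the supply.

274 A

ω = 2π×1760/60 = 184.3 rad/s; P_out = τω = 993 × 184.3 = 183010 W
P_in = P_out / η = 183010 / 0.920 = 198924 W
I_L = P_in / (√3·V_L·cosφ) = 198924 / (1.732 × 460 × 0.91) = 274 A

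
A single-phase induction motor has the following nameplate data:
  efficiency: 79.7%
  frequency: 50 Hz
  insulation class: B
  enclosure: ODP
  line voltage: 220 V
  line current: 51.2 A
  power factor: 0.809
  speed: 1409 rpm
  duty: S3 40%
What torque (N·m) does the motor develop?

P_in = V·I·cosφ = 220 × 51.2 × 0.809 = 9113 W
P_out = η·P_in = 0.797 × 9113 = 7263 W
n = 1409 rpm
ω = 2π×1409/60 = 147.6 rad/s
τ = P_out/ω = 7263/147.6 = 49.2 N·m

49.2 N·m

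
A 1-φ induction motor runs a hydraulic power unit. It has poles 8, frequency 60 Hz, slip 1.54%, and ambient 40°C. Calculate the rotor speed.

886 rpm

n_s = 120f/p = 120×60/8 = 900 rpm
n = n_s(1 − s) = 900 × (1 − 0.0154) = 886 rpm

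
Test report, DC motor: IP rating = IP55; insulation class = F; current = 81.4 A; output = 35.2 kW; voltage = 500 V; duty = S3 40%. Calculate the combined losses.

P_in = V·I = 500×81.4 = 40700 W
P_out = 35200 W
Losses = P_in − P_out = 40700 − 35200 = 5500 W

5.5 kW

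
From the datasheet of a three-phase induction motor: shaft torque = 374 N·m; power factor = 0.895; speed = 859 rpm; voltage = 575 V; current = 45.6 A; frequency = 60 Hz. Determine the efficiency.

ω = 2π × 859/60 = 89.95 rad/s; P_out = τω = 374 × 89.95 = 33641 W
P_in = √3·V_L·I_L·cosφ = 1.732 × 575 × 45.6 × 0.895 = 40645 W
η = P_out / P_in = 33641 / 40645 = 0.828 = 82.8%

82.8 %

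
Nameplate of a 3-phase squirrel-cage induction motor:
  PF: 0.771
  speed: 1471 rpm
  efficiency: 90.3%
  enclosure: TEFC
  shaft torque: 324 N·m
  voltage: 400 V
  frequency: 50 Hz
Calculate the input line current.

103 A

ω = 2π×1471/60 = 154 rad/s; P_out = τω = 324 × 154 = 49896 W
P_in = P_out / η = 49896 / 0.903 = 55256 W
I_L = P_in / (√3·V_L·cosφ) = 55256 / (1.732 × 400 × 0.771) = 103 A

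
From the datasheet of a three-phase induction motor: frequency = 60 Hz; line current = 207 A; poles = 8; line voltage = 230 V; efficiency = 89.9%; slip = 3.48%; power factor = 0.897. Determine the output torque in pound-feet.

539 lb·ft

P_in = √3·V·I·cosφ = 1.732 × 230 × 207 × 0.897 = 73967 W
P_out = η·P_in = 0.899 × 73967 = 66496 W
n_s = 120×60/8 = 900 rpm; n = 900×(1−0.0348) = 869 rpm
ω = 2π×869/60 = 91 rad/s
τ = P_out/ω = 66496/91 = 730.7 N·m
In lb·ft: 730.7/1.356 = 539 lb·ft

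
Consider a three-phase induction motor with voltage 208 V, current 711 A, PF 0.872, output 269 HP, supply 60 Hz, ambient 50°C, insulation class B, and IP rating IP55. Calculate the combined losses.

P_in = √3·V·I·cosφ = 1.732×208×711×0.872 = 223356 W
P_out = 269×746 = 200674 W
Losses = P_in − P_out = 223356 − 200674 = 22682 W

22700 W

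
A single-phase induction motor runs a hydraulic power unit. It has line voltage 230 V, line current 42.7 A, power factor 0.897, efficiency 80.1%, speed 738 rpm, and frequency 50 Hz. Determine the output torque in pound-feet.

67.3 lb·ft

P_in = V·I·cosφ = 230 × 42.7 × 0.897 = 8809 W
P_out = η·P_in = 0.801 × 8809 = 7056 W
n = 738 rpm
ω = 2π×738/60 = 77.28 rad/s
τ = P_out/ω = 7056/77.28 = 91.3 N·m
In lb·ft: 91.3/1.356 = 67.3 lb·ft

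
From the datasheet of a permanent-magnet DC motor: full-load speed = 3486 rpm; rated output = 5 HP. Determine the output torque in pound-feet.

7.54 lb·ft

P_out = 5 × 746 = 3730 W
ω = 2π × 3486/60 = 365.1 rad/s
τ = P_out/ω = 3730/365.1 = 10.22 N·m
In lb·ft: 10.22/1.356 = 7.54 lb·ft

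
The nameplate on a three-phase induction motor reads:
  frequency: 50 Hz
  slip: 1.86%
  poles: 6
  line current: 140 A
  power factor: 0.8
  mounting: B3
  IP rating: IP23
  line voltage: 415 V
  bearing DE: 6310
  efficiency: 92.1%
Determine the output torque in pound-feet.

532 lb·ft

P_in = √3·V·I·cosφ = 1.732 × 415 × 140 × 0.8 = 80503 W
P_out = η·P_in = 0.921 × 80503 = 74143 W
n_s = 120×50/6 = 1000 rpm; n = 1000×(1−0.0186) = 981 rpm
ω = 2π×981/60 = 102.7 rad/s
τ = P_out/ω = 74143/102.7 = 721.9 N·m
In lb·ft: 721.9/1.356 = 532 lb·ft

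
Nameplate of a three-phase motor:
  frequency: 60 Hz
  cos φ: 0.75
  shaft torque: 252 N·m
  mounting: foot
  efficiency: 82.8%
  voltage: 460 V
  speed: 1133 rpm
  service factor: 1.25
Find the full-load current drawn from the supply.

60.4 A

ω = 2π×1133/60 = 118.6 rad/s; P_out = τω = 252 × 118.6 = 29887 W
P_in = P_out / η = 29887 / 0.828 = 36095 W
I_L = P_in / (√3·V_L·cosφ) = 36095 / (1.732 × 460 × 0.75) = 60.4 A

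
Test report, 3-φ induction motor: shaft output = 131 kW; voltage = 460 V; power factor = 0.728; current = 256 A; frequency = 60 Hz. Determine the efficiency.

P_out = 131 kW = 131000 W
P_in = √3·V_L·I_L·cosφ = 1.732 × 460 × 256 × 0.728 = 148483 W
η = P_out / P_in = 131000 / 148483 = 0.882 = 88.2%

88.2 %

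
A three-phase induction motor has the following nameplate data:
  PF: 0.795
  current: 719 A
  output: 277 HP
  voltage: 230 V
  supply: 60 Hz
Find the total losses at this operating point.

P_in = √3·V·I·cosφ = 1.732×230×719×0.795 = 227705 W
P_out = 277×746 = 206642 W
Losses = P_in − P_out = 227705 − 206642 = 21063 W

21100 W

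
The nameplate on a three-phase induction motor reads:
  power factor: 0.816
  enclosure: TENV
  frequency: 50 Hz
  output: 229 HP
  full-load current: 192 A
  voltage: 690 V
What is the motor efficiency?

P_out = 229 × 746 = 170834 W
P_in = √3·V_L·I_L·cosφ = 1.732 × 690 × 192 × 0.816 = 187236 W
η = P_out / P_in = 170834 / 187236 = 0.912 = 91.2%

91.2 %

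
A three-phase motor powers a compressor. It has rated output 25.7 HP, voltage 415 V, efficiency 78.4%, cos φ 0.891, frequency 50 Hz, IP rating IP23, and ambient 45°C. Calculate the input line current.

P_out = 25.7 × 746 = 19172 W
P_in = P_out / η = 19172 / 0.784 = 24454 W
I_L = P_in / (√3·V_L·cosφ) = 24454 / (1.732 × 415 × 0.891) = 38.2 A

38.2 A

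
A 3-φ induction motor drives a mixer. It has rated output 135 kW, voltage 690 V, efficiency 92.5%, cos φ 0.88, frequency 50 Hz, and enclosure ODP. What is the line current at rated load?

139 A

P_out = 135 kW = 135000 W
P_in = P_out / η = 135000 / 0.925 = 145946 W
I_L = P_in / (√3·V_L·cosφ) = 145946 / (1.732 × 690 × 0.88) = 139 A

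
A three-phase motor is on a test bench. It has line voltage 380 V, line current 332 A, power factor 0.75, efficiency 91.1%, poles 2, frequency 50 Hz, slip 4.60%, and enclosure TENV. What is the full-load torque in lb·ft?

367 lb·ft

P_in = √3·V·I·cosφ = 1.732 × 380 × 332 × 0.75 = 163882 W
P_out = η·P_in = 0.911 × 163882 = 149297 W
n_s = 120×50/2 = 3000 rpm; n = 3000×(1−0.046) = 2862 rpm
ω = 2π×2862/60 = 299.7 rad/s
τ = P_out/ω = 149297/299.7 = 498.2 N·m
In lb·ft: 498.2/1.356 = 367 lb·ft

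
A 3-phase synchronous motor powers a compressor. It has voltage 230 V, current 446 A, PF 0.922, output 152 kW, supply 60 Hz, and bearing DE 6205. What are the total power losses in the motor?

11.8 kW

P_in = √3·V·I·cosφ = 1.732×230×446×0.922 = 163810 W
P_out = 152000 W
Losses = P_in − P_out = 163810 − 152000 = 11810 W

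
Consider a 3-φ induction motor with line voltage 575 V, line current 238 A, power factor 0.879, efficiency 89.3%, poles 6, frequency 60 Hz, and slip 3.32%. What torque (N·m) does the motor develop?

1530 N·m

P_in = √3·V·I·cosφ = 1.732 × 575 × 238 × 0.879 = 208344 W
P_out = η·P_in = 0.893 × 208344 = 186051 W
n_s = 120×60/6 = 1200 rpm; n = 1200×(1−0.0332) = 1160 rpm
ω = 2π×1160/60 = 121.5 rad/s
τ = P_out/ω = 186051/121.5 = 1530 N·m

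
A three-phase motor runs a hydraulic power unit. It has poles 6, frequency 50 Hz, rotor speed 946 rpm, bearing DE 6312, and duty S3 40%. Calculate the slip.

5.40 %

n_s = 120f/p = 120×50/6 = 1000 rpm
s = (n_s − n)/n_s = (1000 − 946)/1000 = 0.0540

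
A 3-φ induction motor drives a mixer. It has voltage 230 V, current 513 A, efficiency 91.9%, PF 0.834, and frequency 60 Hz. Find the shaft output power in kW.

157 kW

P_in = √3·V·I·cosφ = 1.732 × 230 × 513 × 0.834 = 170435 W
P_out = η·P_in = 0.919 × 170435 = 156630 W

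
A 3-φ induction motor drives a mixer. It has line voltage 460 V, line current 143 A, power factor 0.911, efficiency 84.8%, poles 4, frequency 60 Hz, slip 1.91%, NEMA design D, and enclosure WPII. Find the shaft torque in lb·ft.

351 lb·ft

P_in = √3·V·I·cosφ = 1.732 × 460 × 143 × 0.911 = 103791 W
P_out = η·P_in = 0.848 × 103791 = 88015 W
n_s = 120×60/4 = 1800 rpm; n = 1800×(1−0.0191) = 1766 rpm
ω = 2π×1766/60 = 184.9 rad/s
τ = P_out/ω = 88015/184.9 = 476 N·m
In lb·ft: 476/1.356 = 351 lb·ft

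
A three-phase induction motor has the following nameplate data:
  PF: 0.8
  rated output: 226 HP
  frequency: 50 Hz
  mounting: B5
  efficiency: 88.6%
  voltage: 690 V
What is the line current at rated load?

199 A

P_out = 226 × 746 = 168596 W
P_in = P_out / η = 168596 / 0.886 = 190289 W
I_L = P_in / (√3·V_L·cosφ) = 190289 / (1.732 × 690 × 0.8) = 199 A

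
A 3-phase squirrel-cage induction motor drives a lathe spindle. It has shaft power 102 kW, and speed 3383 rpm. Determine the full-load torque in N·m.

288 N·m

ω = 2π × 3383/60 = 354.3 rad/s
τ = P/ω = 102000/354.3 = 288 N·m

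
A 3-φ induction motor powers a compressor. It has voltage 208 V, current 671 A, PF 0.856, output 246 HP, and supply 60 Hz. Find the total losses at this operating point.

23.4 kW

P_in = √3·V·I·cosφ = 1.732×208×671×0.856 = 206922 W
P_out = 246×746 = 183516 W
Losses = P_in − P_out = 206922 − 183516 = 23406 W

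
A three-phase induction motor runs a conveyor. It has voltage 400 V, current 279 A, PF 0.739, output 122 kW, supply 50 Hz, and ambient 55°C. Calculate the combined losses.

P_in = √3·V·I·cosφ = 1.732×400×279×0.739 = 142842 W
P_out = 122000 W
Losses = P_in − P_out = 142842 − 122000 = 20842 W

20800 W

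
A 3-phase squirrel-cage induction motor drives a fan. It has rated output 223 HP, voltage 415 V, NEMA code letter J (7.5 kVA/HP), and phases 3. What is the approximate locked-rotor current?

2330 A

S_LR = 7.5 × 223 = 1672.5 kVA
I_LR = S_LR/(√3·V_L) = 1672500/(1.732×415) = 2330 A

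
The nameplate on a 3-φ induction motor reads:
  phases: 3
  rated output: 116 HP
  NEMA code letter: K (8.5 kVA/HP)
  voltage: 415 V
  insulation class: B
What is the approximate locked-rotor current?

1370 A

S_LR = 8.5 × 116 = 986 kVA
I_LR = S_LR/(√3·V_L) = 986000/(1.732×415) = 1370 A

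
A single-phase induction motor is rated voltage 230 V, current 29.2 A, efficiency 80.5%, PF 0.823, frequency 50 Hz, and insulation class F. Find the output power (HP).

P_in = V·I·cosφ = 230 × 29.2 × 0.823 = 5527 W
P_out = η·P_in = 0.805 × 5527 = 4449 W
= 4449/746 = 5.96 HP

5.96 HP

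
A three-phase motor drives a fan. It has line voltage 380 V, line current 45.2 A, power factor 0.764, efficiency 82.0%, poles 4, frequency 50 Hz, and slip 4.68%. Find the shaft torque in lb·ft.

P_in = √3·V·I·cosφ = 1.732 × 380 × 45.2 × 0.764 = 22728 W
P_out = η·P_in = 0.82 × 22728 = 18637 W
n_s = 120×50/4 = 1500 rpm; n = 1500×(1−0.0468) = 1430 rpm
ω = 2π×1430/60 = 149.7 rad/s
τ = P_out/ω = 18637/149.7 = 124.5 N·m
In lb·ft: 124.5/1.356 = 91.8 lb·ft

91.8 lb·ft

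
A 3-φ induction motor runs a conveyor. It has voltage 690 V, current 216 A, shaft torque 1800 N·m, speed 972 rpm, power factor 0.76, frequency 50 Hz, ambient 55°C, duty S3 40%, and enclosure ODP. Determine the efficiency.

ω = 2π × 972/60 = 101.8 rad/s; P_out = τω = 1800 × 101.8 = 183240 W
P_in = √3·V_L·I_L·cosφ = 1.732 × 690 × 216 × 0.76 = 196184 W
η = P_out / P_in = 183240 / 196184 = 0.934 = 93.4%

93.4 %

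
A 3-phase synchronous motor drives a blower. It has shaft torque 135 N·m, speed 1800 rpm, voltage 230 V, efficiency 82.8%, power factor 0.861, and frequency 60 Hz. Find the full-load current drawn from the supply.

89.6 A

ω = 2π×1800/60 = 188.5 rad/s; P_out = τω = 135 × 188.5 = 25448 W
P_in = P_out / η = 25448 / 0.828 = 30734 W
I_L = P_in / (√3·V_L·cosφ) = 30734 / (1.732 × 230 × 0.861) = 89.6 A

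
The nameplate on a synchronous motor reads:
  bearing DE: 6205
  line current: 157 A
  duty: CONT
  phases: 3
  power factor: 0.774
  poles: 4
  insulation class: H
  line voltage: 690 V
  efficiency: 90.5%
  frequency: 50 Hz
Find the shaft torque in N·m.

P_in = √3·V·I·cosφ = 1.732 × 690 × 157 × 0.774 = 145224 W
P_out = η·P_in = 0.905 × 145224 = 131428 W
n = n_s = 120×50/4 = 1500 rpm (synchronous)
ω = 2π×1500/60 = 157.1 rad/s
τ = P_out/ω = 131428/157.1 = 837 N·m

837 N·m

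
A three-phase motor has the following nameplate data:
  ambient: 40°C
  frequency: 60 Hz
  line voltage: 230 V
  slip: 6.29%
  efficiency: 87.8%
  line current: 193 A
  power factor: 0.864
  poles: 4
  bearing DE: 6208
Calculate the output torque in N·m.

330 N·m

P_in = √3·V·I·cosφ = 1.732 × 230 × 193 × 0.864 = 66427 W
P_out = η·P_in = 0.878 × 66427 = 58323 W
n_s = 120×60/4 = 1800 rpm; n = 1800×(1−0.0629) = 1687 rpm
ω = 2π×1687/60 = 176.7 rad/s
τ = P_out/ω = 58323/176.7 = 330 N·m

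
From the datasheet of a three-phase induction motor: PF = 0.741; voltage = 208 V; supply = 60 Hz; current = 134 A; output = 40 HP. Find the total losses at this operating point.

5.93 kW

P_in = √3·V·I·cosφ = 1.732×208×134×0.741 = 35771 W
P_out = 40×746 = 29840 W
Losses = P_in − P_out = 35771 − 29840 = 5931 W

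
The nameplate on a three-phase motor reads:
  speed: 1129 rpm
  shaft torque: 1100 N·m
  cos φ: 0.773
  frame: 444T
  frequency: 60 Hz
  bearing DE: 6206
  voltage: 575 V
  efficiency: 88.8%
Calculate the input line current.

ω = 2π×1129/60 = 118.2 rad/s; P_out = τω = 1100 × 118.2 = 130020 W
P_in = P_out / η = 130020 / 0.888 = 146419 W
I_L = P_in / (√3·V_L·cosφ) = 146419 / (1.732 × 575 × 0.773) = 190 A

190 A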